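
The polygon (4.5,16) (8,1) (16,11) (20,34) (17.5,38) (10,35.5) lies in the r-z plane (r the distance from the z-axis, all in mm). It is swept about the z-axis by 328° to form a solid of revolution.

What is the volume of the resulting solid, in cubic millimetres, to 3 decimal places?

Profile (r,z), 6 vertices: (4.5,16) (8,1) (16,11) (20,34) (17.5,38) (10,35.5)
edge 0: (4.5,16)→(8,1)  cross = 4.5·1 − 8·16 = -123.5000; (r_i+r_j)·cross = 12.5·-123.5000 = -1543.7500
edge 1: (8,1)→(16,11)  cross = 8·11 − 16·1 = 72.0000; (r_i+r_j)·cross = 24·72.0000 = 1728.0000
edge 2: (16,11)→(20,34)  cross = 16·34 − 20·11 = 324.0000; (r_i+r_j)·cross = 36·324.0000 = 11664.0000
edge 3: (20,34)→(17.5,38)  cross = 20·38 − 17.5·34 = 165.0000; (r_i+r_j)·cross = 37.5·165.0000 = 6187.5000
edge 4: (17.5,38)→(10,35.5)  cross = 17.5·35.5 − 10·38 = 241.2500; (r_i+r_j)·cross = 27.5·241.2500 = 6634.3750
edge 5: (10,35.5)→(4.5,16)  cross = 10·16 − 4.5·35.5 = 0.2500; (r_i+r_j)·cross = 14.5·0.2500 = 3.6250
Σcross = 679.0000 → A = |Σcross|/2 = 339.5000 mm²
Σ(r_i+r_j)·cross = 24673.7500 → first moment M = |Σ|/6 = 4112.2917
R_c = M/A = 4112.2917/339.5000 = 12.1128 mm
θ = 328° = 5.724680 rad
V = θ·R_c·A = 5.724680·12.1128·339.5000 = 23541.554 mm³

Volume = 23541.554 mm³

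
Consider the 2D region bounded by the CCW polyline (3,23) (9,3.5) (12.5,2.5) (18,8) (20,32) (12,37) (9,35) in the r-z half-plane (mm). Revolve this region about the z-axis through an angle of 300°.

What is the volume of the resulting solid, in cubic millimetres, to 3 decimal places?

Profile (r,z), 7 vertices: (3,23) (9,3.5) (12.5,2.5) (18,8) (20,32) (12,37) (9,35)
edge 0: (3,23)→(9,3.5)  cross = 3·3.5 − 9·23 = -196.5000; (r_i+r_j)·cross = 12·-196.5000 = -2358.0000
edge 1: (9,3.5)→(12.5,2.5)  cross = 9·2.5 − 12.5·3.5 = -21.2500; (r_i+r_j)·cross = 21.5·-21.2500 = -456.8750
edge 2: (12.5,2.5)→(18,8)  cross = 12.5·8 − 18·2.5 = 55.0000; (r_i+r_j)·cross = 30.5·55.0000 = 1677.5000
edge 3: (18,8)→(20,32)  cross = 18·32 − 20·8 = 416.0000; (r_i+r_j)·cross = 38·416.0000 = 15808.0000
edge 4: (20,32)→(12,37)  cross = 20·37 − 12·32 = 356.0000; (r_i+r_j)·cross = 32·356.0000 = 11392.0000
edge 5: (12,37)→(9,35)  cross = 12·35 − 9·37 = 87.0000; (r_i+r_j)·cross = 21·87.0000 = 1827.0000
edge 6: (9,35)→(3,23)  cross = 9·23 − 3·35 = 102.0000; (r_i+r_j)·cross = 12·102.0000 = 1224.0000
Σcross = 798.2500 → A = |Σcross|/2 = 399.1250 mm²
Σ(r_i+r_j)·cross = 29113.6250 → first moment M = |Σ|/6 = 4852.2708
R_c = M/A = 4852.2708/399.1250 = 12.1573 mm
θ = 300° = 5.235988 rad
V = θ·R_c·A = 5.235988·12.1573·399.1250 = 25406.431 mm³

Volume = 25406.431 mm³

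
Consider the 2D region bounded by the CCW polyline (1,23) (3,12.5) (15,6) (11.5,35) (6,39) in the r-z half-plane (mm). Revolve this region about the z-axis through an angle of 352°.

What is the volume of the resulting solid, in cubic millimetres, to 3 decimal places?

Profile (r,z), 5 vertices: (1,23) (3,12.5) (15,6) (11.5,35) (6,39)
edge 0: (1,23)→(3,12.5)  cross = 1·12.5 − 3·23 = -56.5000; (r_i+r_j)·cross = 4·-56.5000 = -226.0000
edge 1: (3,12.5)→(15,6)  cross = 3·6 − 15·12.5 = -169.5000; (r_i+r_j)·cross = 18·-169.5000 = -3051.0000
edge 2: (15,6)→(11.5,35)  cross = 15·35 − 11.5·6 = 456.0000; (r_i+r_j)·cross = 26.5·456.0000 = 12084.0000
edge 3: (11.5,35)→(6,39)  cross = 11.5·39 − 6·35 = 238.5000; (r_i+r_j)·cross = 17.5·238.5000 = 4173.7500
edge 4: (6,39)→(1,23)  cross = 6·23 − 1·39 = 99.0000; (r_i+r_j)·cross = 7·99.0000 = 693.0000
Σcross = 567.5000 → A = |Σcross|/2 = 283.7500 mm²
Σ(r_i+r_j)·cross = 13673.7500 → first moment M = |Σ|/6 = 2278.9583
R_c = M/A = 2278.9583/283.7500 = 8.0316 mm
θ = 352° = 6.143559 rad
V = θ·R_c·A = 6.143559·8.0316·283.7500 = 14000.915 mm³

Volume = 14000.915 mm³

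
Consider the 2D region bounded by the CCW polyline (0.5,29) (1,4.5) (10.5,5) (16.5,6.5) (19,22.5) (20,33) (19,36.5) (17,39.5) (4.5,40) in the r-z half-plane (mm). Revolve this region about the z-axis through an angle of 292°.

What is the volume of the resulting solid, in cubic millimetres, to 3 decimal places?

Profile (r,z), 9 vertices: (0.5,29) (1,4.5) (10.5,5) (16.5,6.5) (19,22.5) (20,33) (19,36.5) (17,39.5) (4.5,40)
edge 0: (0.5,29)→(1,4.5)  cross = 0.5·4.5 − 1·29 = -26.7500; (r_i+r_j)·cross = 1.5·-26.7500 = -40.1250
edge 1: (1,4.5)→(10.5,5)  cross = 1·5 − 10.5·4.5 = -42.2500; (r_i+r_j)·cross = 11.5·-42.2500 = -485.8750
edge 2: (10.5,5)→(16.5,6.5)  cross = 10.5·6.5 − 16.5·5 = -14.2500; (r_i+r_j)·cross = 27·-14.2500 = -384.7500
edge 3: (16.5,6.5)→(19,22.5)  cross = 16.5·22.5 − 19·6.5 = 247.7500; (r_i+r_j)·cross = 35.5·247.7500 = 8795.1250
edge 4: (19,22.5)→(20,33)  cross = 19·33 − 20·22.5 = 177.0000; (r_i+r_j)·cross = 39·177.0000 = 6903.0000
edge 5: (20,33)→(19,36.5)  cross = 20·36.5 − 19·33 = 103.0000; (r_i+r_j)·cross = 39·103.0000 = 4017.0000
edge 6: (19,36.5)→(17,39.5)  cross = 19·39.5 − 17·36.5 = 130.0000; (r_i+r_j)·cross = 36·130.0000 = 4680.0000
edge 7: (17,39.5)→(4.5,40)  cross = 17·40 − 4.5·39.5 = 502.2500; (r_i+r_j)·cross = 21.5·502.2500 = 10798.3750
edge 8: (4.5,40)→(0.5,29)  cross = 4.5·29 − 0.5·40 = 110.5000; (r_i+r_j)·cross = 5·110.5000 = 552.5000
Σcross = 1187.2500 → A = |Σcross|/2 = 593.6250 mm²
Σ(r_i+r_j)·cross = 34835.2500 → first moment M = |Σ|/6 = 5805.8750
R_c = M/A = 5805.8750/593.6250 = 9.7804 mm
θ = 292° = 5.096361 rad
V = θ·R_c·A = 5.096361·9.7804·593.6250 = 29588.837 mm³

Volume = 29588.837 mm³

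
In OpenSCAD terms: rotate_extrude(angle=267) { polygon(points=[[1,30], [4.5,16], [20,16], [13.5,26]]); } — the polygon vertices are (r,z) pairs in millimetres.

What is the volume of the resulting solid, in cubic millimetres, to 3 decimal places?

Profile (r,z), 4 vertices: (1,30) (4.5,16) (20,16) (13.5,26)
edge 0: (1,30)→(4.5,16)  cross = 1·16 − 4.5·30 = -119.0000; (r_i+r_j)·cross = 5.5·-119.0000 = -654.5000
edge 1: (4.5,16)→(20,16)  cross = 4.5·16 − 20·16 = -248.0000; (r_i+r_j)·cross = 24.5·-248.0000 = -6076.0000
edge 2: (20,16)→(13.5,26)  cross = 20·26 − 13.5·16 = 304.0000; (r_i+r_j)·cross = 33.5·304.0000 = 10184.0000
edge 3: (13.5,26)→(1,30)  cross = 13.5·30 − 1·26 = 379.0000; (r_i+r_j)·cross = 14.5·379.0000 = 5495.5000
Σcross = 316.0000 → A = |Σcross|/2 = 158.0000 mm²
Σ(r_i+r_j)·cross = 8949.0000 → first moment M = |Σ|/6 = 1491.5000
R_c = M/A = 1491.5000/158.0000 = 9.4399 mm
θ = 267° = 4.660029 rad
V = θ·R_c·A = 4.660029·9.4399·158.0000 = 6950.433 mm³

Volume = 6950.433 mm³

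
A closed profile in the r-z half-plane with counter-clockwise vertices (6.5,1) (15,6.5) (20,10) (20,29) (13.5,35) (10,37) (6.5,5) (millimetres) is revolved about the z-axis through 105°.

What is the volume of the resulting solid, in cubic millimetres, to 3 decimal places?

Profile (r,z), 7 vertices: (6.5,1) (15,6.5) (20,10) (20,29) (13.5,35) (10,37) (6.5,5)
edge 0: (6.5,1)→(15,6.5)  cross = 6.5·6.5 − 15·1 = 27.2500; (r_i+r_j)·cross = 21.5·27.2500 = 585.8750
edge 1: (15,6.5)→(20,10)  cross = 15·10 − 20·6.5 = 20.0000; (r_i+r_j)·cross = 35·20.0000 = 700.0000
edge 2: (20,10)→(20,29)  cross = 20·29 − 20·10 = 380.0000; (r_i+r_j)·cross = 40·380.0000 = 15200.0000
edge 3: (20,29)→(13.5,35)  cross = 20·35 − 13.5·29 = 308.5000; (r_i+r_j)·cross = 33.5·308.5000 = 10334.7500
edge 4: (13.5,35)→(10,37)  cross = 13.5·37 − 10·35 = 149.5000; (r_i+r_j)·cross = 23.5·149.5000 = 3513.2500
edge 5: (10,37)→(6.5,5)  cross = 10·5 − 6.5·37 = -190.5000; (r_i+r_j)·cross = 16.5·-190.5000 = -3143.2500
edge 6: (6.5,5)→(6.5,1)  cross = 6.5·1 − 6.5·5 = -26.0000; (r_i+r_j)·cross = 13·-26.0000 = -338.0000
Σcross = 668.7500 → A = |Σcross|/2 = 334.3750 mm²
Σ(r_i+r_j)·cross = 26852.6250 → first moment M = |Σ|/6 = 4475.4375
R_c = M/A = 4475.4375/334.3750 = 13.3845 mm
θ = 105° = 1.832596 rad
V = θ·R_c·A = 1.832596·13.3845·334.3750 = 8201.668 mm³

Volume = 8201.668 mm³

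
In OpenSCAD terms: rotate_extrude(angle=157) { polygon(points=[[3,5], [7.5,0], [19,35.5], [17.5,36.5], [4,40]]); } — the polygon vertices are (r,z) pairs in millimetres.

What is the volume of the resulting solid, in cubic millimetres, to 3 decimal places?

Profile (r,z), 5 vertices: (3,5) (7.5,0) (19,35.5) (17.5,36.5) (4,40)
edge 0: (3,5)→(7.5,0)  cross = 3·0 − 7.5·5 = -37.5000; (r_i+r_j)·cross = 10.5·-37.5000 = -393.7500
edge 1: (7.5,0)→(19,35.5)  cross = 7.5·35.5 − 19·0 = 266.2500; (r_i+r_j)·cross = 26.5·266.2500 = 7055.6250
edge 2: (19,35.5)→(17.5,36.5)  cross = 19·36.5 − 17.5·35.5 = 72.2500; (r_i+r_j)·cross = 36.5·72.2500 = 2637.1250
edge 3: (17.5,36.5)→(4,40)  cross = 17.5·40 − 4·36.5 = 554.0000; (r_i+r_j)·cross = 21.5·554.0000 = 11911.0000
edge 4: (4,40)→(3,5)  cross = 4·5 − 3·40 = -100.0000; (r_i+r_j)·cross = 7·-100.0000 = -700.0000
Σcross = 755.0000 → A = |Σcross|/2 = 377.5000 mm²
Σ(r_i+r_j)·cross = 20510.0000 → first moment M = |Σ|/6 = 3418.3333
R_c = M/A = 3418.3333/377.5000 = 9.0552 mm
θ = 157° = 2.740167 rad
V = θ·R_c·A = 2.740167·9.0552·377.5000 = 9366.804 mm³

Volume = 9366.804 mm³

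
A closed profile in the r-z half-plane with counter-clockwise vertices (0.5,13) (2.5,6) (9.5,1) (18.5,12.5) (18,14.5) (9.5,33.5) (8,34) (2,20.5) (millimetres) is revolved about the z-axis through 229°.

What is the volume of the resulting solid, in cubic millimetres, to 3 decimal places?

Volume = 12256.449 mm³

Profile (r,z), 8 vertices: (0.5,13) (2.5,6) (9.5,1) (18.5,12.5) (18,14.5) (9.5,33.5) (8,34) (2,20.5)
edge 0: (0.5,13)→(2.5,6)  cross = 0.5·6 − 2.5·13 = -29.5000; (r_i+r_j)·cross = 3·-29.5000 = -88.5000
edge 1: (2.5,6)→(9.5,1)  cross = 2.5·1 − 9.5·6 = -54.5000; (r_i+r_j)·cross = 12·-54.5000 = -654.0000
edge 2: (9.5,1)→(18.5,12.5)  cross = 9.5·12.5 − 18.5·1 = 100.2500; (r_i+r_j)·cross = 28·100.2500 = 2807.0000
edge 3: (18.5,12.5)→(18,14.5)  cross = 18.5·14.5 − 18·12.5 = 43.2500; (r_i+r_j)·cross = 36.5·43.2500 = 1578.6250
edge 4: (18,14.5)→(9.5,33.5)  cross = 18·33.5 − 9.5·14.5 = 465.2500; (r_i+r_j)·cross = 27.5·465.2500 = 12794.3750
edge 5: (9.5,33.5)→(8,34)  cross = 9.5·34 − 8·33.5 = 55.0000; (r_i+r_j)·cross = 17.5·55.0000 = 962.5000
edge 6: (8,34)→(2,20.5)  cross = 8·20.5 − 2·34 = 96.0000; (r_i+r_j)·cross = 10·96.0000 = 960.0000
edge 7: (2,20.5)→(0.5,13)  cross = 2·13 − 0.5·20.5 = 15.7500; (r_i+r_j)·cross = 2.5·15.7500 = 39.3750
Σcross = 691.5000 → A = |Σcross|/2 = 345.7500 mm²
Σ(r_i+r_j)·cross = 18399.3750 → first moment M = |Σ|/6 = 3066.5625
R_c = M/A = 3066.5625/345.7500 = 8.8693 mm
θ = 229° = 3.996804 rad
V = θ·R_c·A = 3.996804·8.8693·345.7500 = 12256.449 mm³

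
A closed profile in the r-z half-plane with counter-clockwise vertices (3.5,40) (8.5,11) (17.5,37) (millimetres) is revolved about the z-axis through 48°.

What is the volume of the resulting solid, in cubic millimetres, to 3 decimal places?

Profile (r,z), 3 vertices: (3.5,40) (8.5,11) (17.5,37)
edge 0: (3.5,40)→(8.5,11)  cross = 3.5·11 − 8.5·40 = -301.5000; (r_i+r_j)·cross = 12·-301.5000 = -3618.0000
edge 1: (8.5,11)→(17.5,37)  cross = 8.5·37 − 17.5·11 = 122.0000; (r_i+r_j)·cross = 26·122.0000 = 3172.0000
edge 2: (17.5,37)→(3.5,40)  cross = 17.5·40 − 3.5·37 = 570.5000; (r_i+r_j)·cross = 21·570.5000 = 11980.5000
Σcross = 391.0000 → A = |Σcross|/2 = 195.5000 mm²
Σ(r_i+r_j)·cross = 11534.5000 → first moment M = |Σ|/6 = 1922.4167
R_c = M/A = 1922.4167/195.5000 = 9.8333 mm
θ = 48° = 0.837758 rad
V = θ·R_c·A = 0.837758·9.8333·195.5000 = 1610.520 mm³

Volume = 1610.520 mm³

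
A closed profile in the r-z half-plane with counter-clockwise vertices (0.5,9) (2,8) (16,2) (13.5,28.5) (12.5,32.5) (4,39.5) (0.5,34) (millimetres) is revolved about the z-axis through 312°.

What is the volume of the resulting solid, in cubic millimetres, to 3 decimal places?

Volume = 17285.601 mm³

Profile (r,z), 7 vertices: (0.5,9) (2,8) (16,2) (13.5,28.5) (12.5,32.5) (4,39.5) (0.5,34)
edge 0: (0.5,9)→(2,8)  cross = 0.5·8 − 2·9 = -14.0000; (r_i+r_j)·cross = 2.5·-14.0000 = -35.0000
edge 1: (2,8)→(16,2)  cross = 2·2 − 16·8 = -124.0000; (r_i+r_j)·cross = 18·-124.0000 = -2232.0000
edge 2: (16,2)→(13.5,28.5)  cross = 16·28.5 − 13.5·2 = 429.0000; (r_i+r_j)·cross = 29.5·429.0000 = 12655.5000
edge 3: (13.5,28.5)→(12.5,32.5)  cross = 13.5·32.5 − 12.5·28.5 = 82.5000; (r_i+r_j)·cross = 26·82.5000 = 2145.0000
edge 4: (12.5,32.5)→(4,39.5)  cross = 12.5·39.5 − 4·32.5 = 363.7500; (r_i+r_j)·cross = 16.5·363.7500 = 6001.8750
edge 5: (4,39.5)→(0.5,34)  cross = 4·34 − 0.5·39.5 = 116.2500; (r_i+r_j)·cross = 4.5·116.2500 = 523.1250
edge 6: (0.5,34)→(0.5,9)  cross = 0.5·9 − 0.5·34 = -12.5000; (r_i+r_j)·cross = 1·-12.5000 = -12.5000
Σcross = 841.0000 → A = |Σcross|/2 = 420.5000 mm²
Σ(r_i+r_j)·cross = 19046.0000 → first moment M = |Σ|/6 = 3174.3333
R_c = M/A = 3174.3333/420.5000 = 7.5489 mm
θ = 312° = 5.445427 rad
V = θ·R_c·A = 5.445427·7.5489·420.5000 = 17285.601 mm³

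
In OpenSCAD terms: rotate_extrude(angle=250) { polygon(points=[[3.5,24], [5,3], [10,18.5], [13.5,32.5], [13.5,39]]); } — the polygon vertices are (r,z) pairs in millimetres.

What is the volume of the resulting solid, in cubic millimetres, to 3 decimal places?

Volume = 5331.890 mm³

Profile (r,z), 5 vertices: (3.5,24) (5,3) (10,18.5) (13.5,32.5) (13.5,39)
edge 0: (3.5,24)→(5,3)  cross = 3.5·3 − 5·24 = -109.5000; (r_i+r_j)·cross = 8.5·-109.5000 = -930.7500
edge 1: (5,3)→(10,18.5)  cross = 5·18.5 − 10·3 = 62.5000; (r_i+r_j)·cross = 15·62.5000 = 937.5000
edge 2: (10,18.5)→(13.5,32.5)  cross = 10·32.5 − 13.5·18.5 = 75.2500; (r_i+r_j)·cross = 23.5·75.2500 = 1768.3750
edge 3: (13.5,32.5)→(13.5,39)  cross = 13.5·39 − 13.5·32.5 = 87.7500; (r_i+r_j)·cross = 27·87.7500 = 2369.2500
edge 4: (13.5,39)→(3.5,24)  cross = 13.5·24 − 3.5·39 = 187.5000; (r_i+r_j)·cross = 17·187.5000 = 3187.5000
Σcross = 303.5000 → A = |Σcross|/2 = 151.7500 mm²
Σ(r_i+r_j)·cross = 7331.8750 → first moment M = |Σ|/6 = 1221.9792
R_c = M/A = 1221.9792/151.7500 = 8.0526 mm
θ = 250° = 4.363323 rad
V = θ·R_c·A = 4.363323·8.0526·151.7500 = 5331.890 mm³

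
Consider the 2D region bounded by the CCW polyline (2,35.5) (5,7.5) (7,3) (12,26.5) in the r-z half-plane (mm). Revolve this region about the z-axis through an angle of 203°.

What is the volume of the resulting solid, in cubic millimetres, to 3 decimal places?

Profile (r,z), 4 vertices: (2,35.5) (5,7.5) (7,3) (12,26.5)
edge 0: (2,35.5)→(5,7.5)  cross = 2·7.5 − 5·35.5 = -162.5000; (r_i+r_j)·cross = 7·-162.5000 = -1137.5000
edge 1: (5,7.5)→(7,3)  cross = 5·3 − 7·7.5 = -37.5000; (r_i+r_j)·cross = 12·-37.5000 = -450.0000
edge 2: (7,3)→(12,26.5)  cross = 7·26.5 − 12·3 = 149.5000; (r_i+r_j)·cross = 19·149.5000 = 2840.5000
edge 3: (12,26.5)→(2,35.5)  cross = 12·35.5 − 2·26.5 = 373.0000; (r_i+r_j)·cross = 14·373.0000 = 5222.0000
Σcross = 322.5000 → A = |Σcross|/2 = 161.2500 mm²
Σ(r_i+r_j)·cross = 6475.0000 → first moment M = |Σ|/6 = 1079.1667
R_c = M/A = 1079.1667/161.2500 = 6.6925 mm
θ = 203° = 3.543018 rad
V = θ·R_c·A = 3.543018·6.6925·161.2500 = 3823.507 mm³

Volume = 3823.507 mm³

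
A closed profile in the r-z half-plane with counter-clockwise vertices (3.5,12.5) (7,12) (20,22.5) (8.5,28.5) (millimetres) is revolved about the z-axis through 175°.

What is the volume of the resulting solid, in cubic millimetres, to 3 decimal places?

Volume = 4157.511 mm³

Profile (r,z), 4 vertices: (3.5,12.5) (7,12) (20,22.5) (8.5,28.5)
edge 0: (3.5,12.5)→(7,12)  cross = 3.5·12 − 7·12.5 = -45.5000; (r_i+r_j)·cross = 10.5·-45.5000 = -477.7500
edge 1: (7,12)→(20,22.5)  cross = 7·22.5 − 20·12 = -82.5000; (r_i+r_j)·cross = 27·-82.5000 = -2227.5000
edge 2: (20,22.5)→(8.5,28.5)  cross = 20·28.5 − 8.5·22.5 = 378.7500; (r_i+r_j)·cross = 28.5·378.7500 = 10794.3750
edge 3: (8.5,28.5)→(3.5,12.5)  cross = 8.5·12.5 − 3.5·28.5 = 6.5000; (r_i+r_j)·cross = 12·6.5000 = 78.0000
Σcross = 257.2500 → A = |Σcross|/2 = 128.6250 mm²
Σ(r_i+r_j)·cross = 8167.1250 → first moment M = |Σ|/6 = 1361.1875
R_c = M/A = 1361.1875/128.6250 = 10.5826 mm
θ = 175° = 3.054326 rad
V = θ·R_c·A = 3.054326·10.5826·128.6250 = 4157.511 mm³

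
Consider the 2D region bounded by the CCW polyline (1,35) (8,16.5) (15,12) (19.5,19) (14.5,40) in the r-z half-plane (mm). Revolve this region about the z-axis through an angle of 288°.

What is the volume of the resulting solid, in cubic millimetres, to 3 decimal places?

Profile (r,z), 5 vertices: (1,35) (8,16.5) (15,12) (19.5,19) (14.5,40)
edge 0: (1,35)→(8,16.5)  cross = 1·16.5 − 8·35 = -263.5000; (r_i+r_j)·cross = 9·-263.5000 = -2371.5000
edge 1: (8,16.5)→(15,12)  cross = 8·12 − 15·16.5 = -151.5000; (r_i+r_j)·cross = 23·-151.5000 = -3484.5000
edge 2: (15,12)→(19.5,19)  cross = 15·19 − 19.5·12 = 51.0000; (r_i+r_j)·cross = 34.5·51.0000 = 1759.5000
edge 3: (19.5,19)→(14.5,40)  cross = 19.5·40 − 14.5·19 = 504.5000; (r_i+r_j)·cross = 34·504.5000 = 17153.0000
edge 4: (14.5,40)→(1,35)  cross = 14.5·35 − 1·40 = 467.5000; (r_i+r_j)·cross = 15.5·467.5000 = 7246.2500
Σcross = 608.0000 → A = |Σcross|/2 = 304.0000 mm²
Σ(r_i+r_j)·cross = 20302.7500 → first moment M = |Σ|/6 = 3383.7917
R_c = M/A = 3383.7917/304.0000 = 11.1309 mm
θ = 288° = 5.026548 rad
V = θ·R_c·A = 5.026548·11.1309·304.0000 = 17008.792 mm³

Volume = 17008.792 mm³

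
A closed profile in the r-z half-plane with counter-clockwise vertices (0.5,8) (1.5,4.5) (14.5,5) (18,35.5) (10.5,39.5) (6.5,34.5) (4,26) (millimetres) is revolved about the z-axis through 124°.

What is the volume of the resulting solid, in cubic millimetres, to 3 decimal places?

Profile (r,z), 7 vertices: (0.5,8) (1.5,4.5) (14.5,5) (18,35.5) (10.5,39.5) (6.5,34.5) (4,26)
edge 0: (0.5,8)→(1.5,4.5)  cross = 0.5·4.5 − 1.5·8 = -9.7500; (r_i+r_j)·cross = 2·-9.7500 = -19.5000
edge 1: (1.5,4.5)→(14.5,5)  cross = 1.5·5 − 14.5·4.5 = -57.7500; (r_i+r_j)·cross = 16·-57.7500 = -924.0000
edge 2: (14.5,5)→(18,35.5)  cross = 14.5·35.5 − 18·5 = 424.7500; (r_i+r_j)·cross = 32.5·424.7500 = 13804.3750
edge 3: (18,35.5)→(10.5,39.5)  cross = 18·39.5 − 10.5·35.5 = 338.2500; (r_i+r_j)·cross = 28.5·338.2500 = 9640.1250
edge 4: (10.5,39.5)→(6.5,34.5)  cross = 10.5·34.5 − 6.5·39.5 = 105.5000; (r_i+r_j)·cross = 17·105.5000 = 1793.5000
edge 5: (6.5,34.5)→(4,26)  cross = 6.5·26 − 4·34.5 = 31.0000; (r_i+r_j)·cross = 10.5·31.0000 = 325.5000
edge 6: (4,26)→(0.5,8)  cross = 4·8 − 0.5·26 = 19.0000; (r_i+r_j)·cross = 4.5·19.0000 = 85.5000
Σcross = 851.0000 → A = |Σcross|/2 = 425.5000 mm²
Σ(r_i+r_j)·cross = 24705.5000 → first moment M = |Σ|/6 = 4117.5833
R_c = M/A = 4117.5833/425.5000 = 9.6770 mm
θ = 124° = 2.164208 rad
V = θ·R_c·A = 2.164208·9.6770·425.5000 = 8911.308 mm³

Volume = 8911.308 mm³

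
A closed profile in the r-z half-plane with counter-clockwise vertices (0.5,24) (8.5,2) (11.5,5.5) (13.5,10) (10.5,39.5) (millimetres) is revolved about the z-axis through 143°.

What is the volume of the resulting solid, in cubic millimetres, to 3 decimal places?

Profile (r,z), 5 vertices: (0.5,24) (8.5,2) (11.5,5.5) (13.5,10) (10.5,39.5)
edge 0: (0.5,24)→(8.5,2)  cross = 0.5·2 − 8.5·24 = -203.0000; (r_i+r_j)·cross = 9·-203.0000 = -1827.0000
edge 1: (8.5,2)→(11.5,5.5)  cross = 8.5·5.5 − 11.5·2 = 23.7500; (r_i+r_j)·cross = 20·23.7500 = 475.0000
edge 2: (11.5,5.5)→(13.5,10)  cross = 11.5·10 − 13.5·5.5 = 40.7500; (r_i+r_j)·cross = 25·40.7500 = 1018.7500
edge 3: (13.5,10)→(10.5,39.5)  cross = 13.5·39.5 − 10.5·10 = 428.2500; (r_i+r_j)·cross = 24·428.2500 = 10278.0000
edge 4: (10.5,39.5)→(0.5,24)  cross = 10.5·24 − 0.5·39.5 = 232.2500; (r_i+r_j)·cross = 11·232.2500 = 2554.7500
Σcross = 522.0000 → A = |Σcross|/2 = 261.0000 mm²
Σ(r_i+r_j)·cross = 12499.5000 → first moment M = |Σ|/6 = 2083.2500
R_c = M/A = 2083.2500/261.0000 = 7.9818 mm
θ = 143° = 2.495821 rad
V = θ·R_c·A = 2.495821·7.9818·261.0000 = 5199.419 mm³

Volume = 5199.419 mm³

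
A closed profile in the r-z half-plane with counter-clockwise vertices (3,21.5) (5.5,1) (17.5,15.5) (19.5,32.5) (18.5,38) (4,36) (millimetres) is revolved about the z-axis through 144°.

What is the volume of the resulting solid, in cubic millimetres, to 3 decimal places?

Profile (r,z), 6 vertices: (3,21.5) (5.5,1) (17.5,15.5) (19.5,32.5) (18.5,38) (4,36)
edge 0: (3,21.5)→(5.5,1)  cross = 3·1 − 5.5·21.5 = -115.2500; (r_i+r_j)·cross = 8.5·-115.2500 = -979.6250
edge 1: (5.5,1)→(17.5,15.5)  cross = 5.5·15.5 − 17.5·1 = 67.7500; (r_i+r_j)·cross = 23·67.7500 = 1558.2500
edge 2: (17.5,15.5)→(19.5,32.5)  cross = 17.5·32.5 − 19.5·15.5 = 266.5000; (r_i+r_j)·cross = 37·266.5000 = 9860.5000
edge 3: (19.5,32.5)→(18.5,38)  cross = 19.5·38 − 18.5·32.5 = 139.7500; (r_i+r_j)·cross = 38·139.7500 = 5310.5000
edge 4: (18.5,38)→(4,36)  cross = 18.5·36 − 4·38 = 514.0000; (r_i+r_j)·cross = 22.5·514.0000 = 11565.0000
edge 5: (4,36)→(3,21.5)  cross = 4·21.5 − 3·36 = -22.0000; (r_i+r_j)·cross = 7·-22.0000 = -154.0000
Σcross = 850.7500 → A = |Σcross|/2 = 425.3750 mm²
Σ(r_i+r_j)·cross = 27160.6250 → first moment M = |Σ|/6 = 4526.7708
R_c = M/A = 4526.7708/425.3750 = 10.6418 mm
θ = 144° = 2.513274 rad
V = θ·R_c·A = 2.513274·10.6418·425.3750 = 11377.016 mm³

Volume = 11377.016 mm³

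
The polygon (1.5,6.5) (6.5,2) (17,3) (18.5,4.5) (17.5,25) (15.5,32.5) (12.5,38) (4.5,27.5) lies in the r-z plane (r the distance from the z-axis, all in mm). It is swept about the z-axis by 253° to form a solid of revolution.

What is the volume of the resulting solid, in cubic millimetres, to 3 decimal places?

Profile (r,z), 8 vertices: (1.5,6.5) (6.5,2) (17,3) (18.5,4.5) (17.5,25) (15.5,32.5) (12.5,38) (4.5,27.5)
edge 0: (1.5,6.5)→(6.5,2)  cross = 1.5·2 − 6.5·6.5 = -39.2500; (r_i+r_j)·cross = 8·-39.2500 = -314.0000
edge 1: (6.5,2)→(17,3)  cross = 6.5·3 − 17·2 = -14.5000; (r_i+r_j)·cross = 23.5·-14.5000 = -340.7500
edge 2: (17,3)→(18.5,4.5)  cross = 17·4.5 − 18.5·3 = 21.0000; (r_i+r_j)·cross = 35.5·21.0000 = 745.5000
edge 3: (18.5,4.5)→(17.5,25)  cross = 18.5·25 − 17.5·4.5 = 383.7500; (r_i+r_j)·cross = 36·383.7500 = 13815.0000
edge 4: (17.5,25)→(15.5,32.5)  cross = 17.5·32.5 − 15.5·25 = 181.2500; (r_i+r_j)·cross = 33·181.2500 = 5981.2500
edge 5: (15.5,32.5)→(12.5,38)  cross = 15.5·38 − 12.5·32.5 = 182.7500; (r_i+r_j)·cross = 28·182.7500 = 5117.0000
edge 6: (12.5,38)→(4.5,27.5)  cross = 12.5·27.5 − 4.5·38 = 172.7500; (r_i+r_j)·cross = 17·172.7500 = 2936.7500
edge 7: (4.5,27.5)→(1.5,6.5)  cross = 4.5·6.5 − 1.5·27.5 = -12.0000; (r_i+r_j)·cross = 6·-12.0000 = -72.0000
Σcross = 875.7500 → A = |Σcross|/2 = 437.8750 mm²
Σ(r_i+r_j)·cross = 27868.7500 → first moment M = |Σ|/6 = 4644.7917
R_c = M/A = 4644.7917/437.8750 = 10.6076 mm
θ = 253° = 4.415683 rad
V = θ·R_c·A = 4.415683·10.6076·437.8750 = 20509.928 mm³

Volume = 20509.928 mm³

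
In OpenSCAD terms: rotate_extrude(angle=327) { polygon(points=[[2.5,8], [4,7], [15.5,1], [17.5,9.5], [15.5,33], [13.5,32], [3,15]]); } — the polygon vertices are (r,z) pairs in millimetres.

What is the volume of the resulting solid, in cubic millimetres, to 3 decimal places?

Volume = 18544.206 mm³

Profile (r,z), 7 vertices: (2.5,8) (4,7) (15.5,1) (17.5,9.5) (15.5,33) (13.5,32) (3,15)
edge 0: (2.5,8)→(4,7)  cross = 2.5·7 − 4·8 = -14.5000; (r_i+r_j)·cross = 6.5·-14.5000 = -94.2500
edge 1: (4,7)→(15.5,1)  cross = 4·1 − 15.5·7 = -104.5000; (r_i+r_j)·cross = 19.5·-104.5000 = -2037.7500
edge 2: (15.5,1)→(17.5,9.5)  cross = 15.5·9.5 − 17.5·1 = 129.7500; (r_i+r_j)·cross = 33·129.7500 = 4281.7500
edge 3: (17.5,9.5)→(15.5,33)  cross = 17.5·33 − 15.5·9.5 = 430.2500; (r_i+r_j)·cross = 33·430.2500 = 14198.2500
edge 4: (15.5,33)→(13.5,32)  cross = 15.5·32 − 13.5·33 = 50.5000; (r_i+r_j)·cross = 29·50.5000 = 1464.5000
edge 5: (13.5,32)→(3,15)  cross = 13.5·15 − 3·32 = 106.5000; (r_i+r_j)·cross = 16.5·106.5000 = 1757.2500
edge 6: (3,15)→(2.5,8)  cross = 3·8 − 2.5·15 = -13.5000; (r_i+r_j)·cross = 5.5·-13.5000 = -74.2500
Σcross = 584.5000 → A = |Σcross|/2 = 292.2500 mm²
Σ(r_i+r_j)·cross = 19495.5000 → first moment M = |Σ|/6 = 3249.2500
R_c = M/A = 3249.2500/292.2500 = 11.1180 mm
θ = 327° = 5.707227 rad
V = θ·R_c·A = 5.707227·11.1180·292.2500 = 18544.206 mm³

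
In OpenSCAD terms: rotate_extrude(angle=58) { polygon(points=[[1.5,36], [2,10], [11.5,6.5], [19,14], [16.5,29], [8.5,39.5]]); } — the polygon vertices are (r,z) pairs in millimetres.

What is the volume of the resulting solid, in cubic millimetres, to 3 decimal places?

Profile (r,z), 6 vertices: (1.5,36) (2,10) (11.5,6.5) (19,14) (16.5,29) (8.5,39.5)
edge 0: (1.5,36)→(2,10)  cross = 1.5·10 − 2·36 = -57.0000; (r_i+r_j)·cross = 3.5·-57.0000 = -199.5000
edge 1: (2,10)→(11.5,6.5)  cross = 2·6.5 − 11.5·10 = -102.0000; (r_i+r_j)·cross = 13.5·-102.0000 = -1377.0000
edge 2: (11.5,6.5)→(19,14)  cross = 11.5·14 − 19·6.5 = 37.5000; (r_i+r_j)·cross = 30.5·37.5000 = 1143.7500
edge 3: (19,14)→(16.5,29)  cross = 19·29 − 16.5·14 = 320.0000; (r_i+r_j)·cross = 35.5·320.0000 = 11360.0000
edge 4: (16.5,29)→(8.5,39.5)  cross = 16.5·39.5 − 8.5·29 = 405.2500; (r_i+r_j)·cross = 25·405.2500 = 10131.2500
edge 5: (8.5,39.5)→(1.5,36)  cross = 8.5·36 − 1.5·39.5 = 246.7500; (r_i+r_j)·cross = 10·246.7500 = 2467.5000
Σcross = 850.5000 → A = |Σcross|/2 = 425.2500 mm²
Σ(r_i+r_j)·cross = 23526.0000 → first moment M = |Σ|/6 = 3921.0000
R_c = M/A = 3921.0000/425.2500 = 9.2205 mm
θ = 58° = 1.012291 rad
V = θ·R_c·A = 1.012291·9.2205·425.2500 = 3969.193 mm³

Volume = 3969.193 mm³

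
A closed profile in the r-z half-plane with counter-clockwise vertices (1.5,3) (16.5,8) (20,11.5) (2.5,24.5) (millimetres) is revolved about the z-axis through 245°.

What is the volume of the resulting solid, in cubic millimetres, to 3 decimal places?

Profile (r,z), 4 vertices: (1.5,3) (16.5,8) (20,11.5) (2.5,24.5)
edge 0: (1.5,3)→(16.5,8)  cross = 1.5·8 − 16.5·3 = -37.5000; (r_i+r_j)·cross = 18·-37.5000 = -675.0000
edge 1: (16.5,8)→(20,11.5)  cross = 16.5·11.5 − 20·8 = 29.7500; (r_i+r_j)·cross = 36.5·29.7500 = 1085.8750
edge 2: (20,11.5)→(2.5,24.5)  cross = 20·24.5 − 2.5·11.5 = 461.2500; (r_i+r_j)·cross = 22.5·461.2500 = 10378.1250
edge 3: (2.5,24.5)→(1.5,3)  cross = 2.5·3 − 1.5·24.5 = -29.2500; (r_i+r_j)·cross = 4·-29.2500 = -117.0000
Σcross = 424.2500 → A = |Σcross|/2 = 212.1250 mm²
Σ(r_i+r_j)·cross = 10672.0000 → first moment M = |Σ|/6 = 1778.6667
R_c = M/A = 1778.6667/212.1250 = 8.3850 mm
θ = 245° = 4.276057 rad
V = θ·R_c·A = 4.276057·8.3850·212.1250 = 7605.679 mm³

Volume = 7605.679 mm³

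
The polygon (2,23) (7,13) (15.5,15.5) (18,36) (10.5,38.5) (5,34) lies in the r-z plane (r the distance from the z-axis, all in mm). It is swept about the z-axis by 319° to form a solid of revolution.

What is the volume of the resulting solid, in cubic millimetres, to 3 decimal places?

Profile (r,z), 6 vertices: (2,23) (7,13) (15.5,15.5) (18,36) (10.5,38.5) (5,34)
edge 0: (2,23)→(7,13)  cross = 2·13 − 7·23 = -135.0000; (r_i+r_j)·cross = 9·-135.0000 = -1215.0000
edge 1: (7,13)→(15.5,15.5)  cross = 7·15.5 − 15.5·13 = -93.0000; (r_i+r_j)·cross = 22.5·-93.0000 = -2092.5000
edge 2: (15.5,15.5)→(18,36)  cross = 15.5·36 − 18·15.5 = 279.0000; (r_i+r_j)·cross = 33.5·279.0000 = 9346.5000
edge 3: (18,36)→(10.5,38.5)  cross = 18·38.5 − 10.5·36 = 315.0000; (r_i+r_j)·cross = 28.5·315.0000 = 8977.5000
edge 4: (10.5,38.5)→(5,34)  cross = 10.5·34 − 5·38.5 = 164.5000; (r_i+r_j)·cross = 15.5·164.5000 = 2549.7500
edge 5: (5,34)→(2,23)  cross = 5·23 − 2·34 = 47.0000; (r_i+r_j)·cross = 7·47.0000 = 329.0000
Σcross = 577.5000 → A = |Σcross|/2 = 288.7500 mm²
Σ(r_i+r_j)·cross = 17895.2500 → first moment M = |Σ|/6 = 2982.5417
R_c = M/A = 2982.5417/288.7500 = 10.3291 mm
θ = 319° = 5.567600 rad
V = θ·R_c·A = 5.567600·10.3291·288.7500 = 16605.600 mm³

Volume = 16605.600 mm³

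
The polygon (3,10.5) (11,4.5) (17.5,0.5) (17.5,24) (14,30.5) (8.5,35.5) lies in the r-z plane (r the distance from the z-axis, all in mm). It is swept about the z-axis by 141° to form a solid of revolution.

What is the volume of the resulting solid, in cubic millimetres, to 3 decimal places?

Profile (r,z), 6 vertices: (3,10.5) (11,4.5) (17.5,0.5) (17.5,24) (14,30.5) (8.5,35.5)
edge 0: (3,10.5)→(11,4.5)  cross = 3·4.5 − 11·10.5 = -102.0000; (r_i+r_j)·cross = 14·-102.0000 = -1428.0000
edge 1: (11,4.5)→(17.5,0.5)  cross = 11·0.5 − 17.5·4.5 = -73.2500; (r_i+r_j)·cross = 28.5·-73.2500 = -2087.6250
edge 2: (17.5,0.5)→(17.5,24)  cross = 17.5·24 − 17.5·0.5 = 411.2500; (r_i+r_j)·cross = 35·411.2500 = 14393.7500
edge 3: (17.5,24)→(14,30.5)  cross = 17.5·30.5 − 14·24 = 197.7500; (r_i+r_j)·cross = 31.5·197.7500 = 6229.1250
edge 4: (14,30.5)→(8.5,35.5)  cross = 14·35.5 − 8.5·30.5 = 237.7500; (r_i+r_j)·cross = 22.5·237.7500 = 5349.3750
edge 5: (8.5,35.5)→(3,10.5)  cross = 8.5·10.5 − 3·35.5 = -17.2500; (r_i+r_j)·cross = 11.5·-17.2500 = -198.3750
Σcross = 654.2500 → A = |Σcross|/2 = 327.1250 mm²
Σ(r_i+r_j)·cross = 22258.2500 → first moment M = |Σ|/6 = 3709.7083
R_c = M/A = 3709.7083/327.1250 = 11.3403 mm
θ = 141° = 2.460914 rad
V = θ·R_c·A = 2.460914·11.3403·327.1250 = 9129.274 mm³

Volume = 9129.274 mm³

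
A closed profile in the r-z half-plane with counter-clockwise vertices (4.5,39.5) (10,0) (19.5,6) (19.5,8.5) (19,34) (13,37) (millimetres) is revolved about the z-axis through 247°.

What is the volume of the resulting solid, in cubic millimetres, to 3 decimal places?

Volume = 22759.012 mm³

Profile (r,z), 6 vertices: (4.5,39.5) (10,0) (19.5,6) (19.5,8.5) (19,34) (13,37)
edge 0: (4.5,39.5)→(10,0)  cross = 4.5·0 − 10·39.5 = -395.0000; (r_i+r_j)·cross = 14.5·-395.0000 = -5727.5000
edge 1: (10,0)→(19.5,6)  cross = 10·6 − 19.5·0 = 60.0000; (r_i+r_j)·cross = 29.5·60.0000 = 1770.0000
edge 2: (19.5,6)→(19.5,8.5)  cross = 19.5·8.5 − 19.5·6 = 48.7500; (r_i+r_j)·cross = 39·48.7500 = 1901.2500
edge 3: (19.5,8.5)→(19,34)  cross = 19.5·34 − 19·8.5 = 501.5000; (r_i+r_j)·cross = 38.5·501.5000 = 19307.7500
edge 4: (19,34)→(13,37)  cross = 19·37 − 13·34 = 261.0000; (r_i+r_j)·cross = 32·261.0000 = 8352.0000
edge 5: (13,37)→(4.5,39.5)  cross = 13·39.5 − 4.5·37 = 347.0000; (r_i+r_j)·cross = 17.5·347.0000 = 6072.5000
Σcross = 823.2500 → A = |Σcross|/2 = 411.6250 mm²
Σ(r_i+r_j)·cross = 31676.0000 → first moment M = |Σ|/6 = 5279.3333
R_c = M/A = 5279.3333/411.6250 = 12.8256 mm
θ = 247° = 4.310963 rad
V = θ·R_c·A = 4.310963·12.8256·411.6250 = 22759.012 mm³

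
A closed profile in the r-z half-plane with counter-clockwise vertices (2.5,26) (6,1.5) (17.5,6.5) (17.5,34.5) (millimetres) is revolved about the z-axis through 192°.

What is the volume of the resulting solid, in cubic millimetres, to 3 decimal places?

Volume = 13141.910 mm³

Profile (r,z), 4 vertices: (2.5,26) (6,1.5) (17.5,6.5) (17.5,34.5)
edge 0: (2.5,26)→(6,1.5)  cross = 2.5·1.5 − 6·26 = -152.2500; (r_i+r_j)·cross = 8.5·-152.2500 = -1294.1250
edge 1: (6,1.5)→(17.5,6.5)  cross = 6·6.5 − 17.5·1.5 = 12.7500; (r_i+r_j)·cross = 23.5·12.7500 = 299.6250
edge 2: (17.5,6.5)→(17.5,34.5)  cross = 17.5·34.5 − 17.5·6.5 = 490.0000; (r_i+r_j)·cross = 35·490.0000 = 17150.0000
edge 3: (17.5,34.5)→(2.5,26)  cross = 17.5·26 − 2.5·34.5 = 368.7500; (r_i+r_j)·cross = 20·368.7500 = 7375.0000
Σcross = 719.2500 → A = |Σcross|/2 = 359.6250 mm²
Σ(r_i+r_j)·cross = 23530.5000 → first moment M = |Σ|/6 = 3921.7500
R_c = M/A = 3921.7500/359.6250 = 10.9051 mm
θ = 192° = 3.351032 rad
V = θ·R_c·A = 3.351032·10.9051·359.6250 = 13141.910 mm³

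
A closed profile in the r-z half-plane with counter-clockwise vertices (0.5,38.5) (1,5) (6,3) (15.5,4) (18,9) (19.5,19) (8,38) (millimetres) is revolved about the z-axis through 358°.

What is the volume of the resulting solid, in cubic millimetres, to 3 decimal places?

Profile (r,z), 7 vertices: (0.5,38.5) (1,5) (6,3) (15.5,4) (18,9) (19.5,19) (8,38)
edge 0: (0.5,38.5)→(1,5)  cross = 0.5·5 − 1·38.5 = -36.0000; (r_i+r_j)·cross = 1.5·-36.0000 = -54.0000
edge 1: (1,5)→(6,3)  cross = 1·3 − 6·5 = -27.0000; (r_i+r_j)·cross = 7·-27.0000 = -189.0000
edge 2: (6,3)→(15.5,4)  cross = 6·4 − 15.5·3 = -22.5000; (r_i+r_j)·cross = 21.5·-22.5000 = -483.7500
edge 3: (15.5,4)→(18,9)  cross = 15.5·9 − 18·4 = 67.5000; (r_i+r_j)·cross = 33.5·67.5000 = 2261.2500
edge 4: (18,9)→(19.5,19)  cross = 18·19 − 19.5·9 = 166.5000; (r_i+r_j)·cross = 37.5·166.5000 = 6243.7500
edge 5: (19.5,19)→(8,38)  cross = 19.5·38 − 8·19 = 589.0000; (r_i+r_j)·cross = 27.5·589.0000 = 16197.5000
edge 6: (8,38)→(0.5,38.5)  cross = 8·38.5 − 0.5·38 = 289.0000; (r_i+r_j)·cross = 8.5·289.0000 = 2456.5000
Σcross = 1026.5000 → A = |Σcross|/2 = 513.2500 mm²
Σ(r_i+r_j)·cross = 26432.2500 → first moment M = |Σ|/6 = 4405.3750
R_c = M/A = 4405.3750/513.2500 = 8.5833 mm
θ = 358° = 6.248279 rad
V = θ·R_c·A = 6.248279·8.5833·513.2500 = 27526.011 mm³

Volume = 27526.011 mm³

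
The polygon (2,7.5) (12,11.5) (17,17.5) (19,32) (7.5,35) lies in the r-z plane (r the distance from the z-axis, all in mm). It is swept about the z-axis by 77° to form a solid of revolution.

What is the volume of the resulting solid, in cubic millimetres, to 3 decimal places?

Profile (r,z), 5 vertices: (2,7.5) (12,11.5) (17,17.5) (19,32) (7.5,35)
edge 0: (2,7.5)→(12,11.5)  cross = 2·11.5 − 12·7.5 = -67.0000; (r_i+r_j)·cross = 14·-67.0000 = -938.0000
edge 1: (12,11.5)→(17,17.5)  cross = 12·17.5 − 17·11.5 = 14.5000; (r_i+r_j)·cross = 29·14.5000 = 420.5000
edge 2: (17,17.5)→(19,32)  cross = 17·32 − 19·17.5 = 211.5000; (r_i+r_j)·cross = 36·211.5000 = 7614.0000
edge 3: (19,32)→(7.5,35)  cross = 19·35 − 7.5·32 = 425.0000; (r_i+r_j)·cross = 26.5·425.0000 = 11262.5000
edge 4: (7.5,35)→(2,7.5)  cross = 7.5·7.5 − 2·35 = -13.7500; (r_i+r_j)·cross = 9.5·-13.7500 = -130.6250
Σcross = 570.2500 → A = |Σcross|/2 = 285.1250 mm²
Σ(r_i+r_j)·cross = 18228.3750 → first moment M = |Σ|/6 = 3038.0625
R_c = M/A = 3038.0625/285.1250 = 10.6552 mm
θ = 77° = 1.343904 rad
V = θ·R_c·A = 1.343904·10.6552·285.1250 = 4082.863 mm³

Volume = 4082.863 mm³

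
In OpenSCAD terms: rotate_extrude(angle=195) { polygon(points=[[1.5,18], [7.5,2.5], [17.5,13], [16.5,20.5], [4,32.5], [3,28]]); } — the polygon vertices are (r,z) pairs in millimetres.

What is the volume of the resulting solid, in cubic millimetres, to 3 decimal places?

Volume = 8244.505 mm³

Profile (r,z), 6 vertices: (1.5,18) (7.5,2.5) (17.5,13) (16.5,20.5) (4,32.5) (3,28)
edge 0: (1.5,18)→(7.5,2.5)  cross = 1.5·2.5 − 7.5·18 = -131.2500; (r_i+r_j)·cross = 9·-131.2500 = -1181.2500
edge 1: (7.5,2.5)→(17.5,13)  cross = 7.5·13 − 17.5·2.5 = 53.7500; (r_i+r_j)·cross = 25·53.7500 = 1343.7500
edge 2: (17.5,13)→(16.5,20.5)  cross = 17.5·20.5 − 16.5·13 = 144.2500; (r_i+r_j)·cross = 34·144.2500 = 4904.5000
edge 3: (16.5,20.5)→(4,32.5)  cross = 16.5·32.5 − 4·20.5 = 454.2500; (r_i+r_j)·cross = 20.5·454.2500 = 9312.1250
edge 4: (4,32.5)→(3,28)  cross = 4·28 − 3·32.5 = 14.5000; (r_i+r_j)·cross = 7·14.5000 = 101.5000
edge 5: (3,28)→(1.5,18)  cross = 3·18 − 1.5·28 = 12.0000; (r_i+r_j)·cross = 4.5·12.0000 = 54.0000
Σcross = 547.5000 → A = |Σcross|/2 = 273.7500 mm²
Σ(r_i+r_j)·cross = 14534.6250 → first moment M = |Σ|/6 = 2422.4375
R_c = M/A = 2422.4375/273.7500 = 8.8491 mm
θ = 195° = 3.403392 rad
V = θ·R_c·A = 3.403392·8.8491·273.7500 = 8244.505 mm³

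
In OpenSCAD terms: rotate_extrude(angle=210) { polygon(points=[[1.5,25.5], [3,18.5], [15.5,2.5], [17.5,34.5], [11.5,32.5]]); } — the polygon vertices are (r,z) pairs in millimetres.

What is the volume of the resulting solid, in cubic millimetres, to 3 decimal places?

Volume = 11596.666 mm³

Profile (r,z), 5 vertices: (1.5,25.5) (3,18.5) (15.5,2.5) (17.5,34.5) (11.5,32.5)
edge 0: (1.5,25.5)→(3,18.5)  cross = 1.5·18.5 − 3·25.5 = -48.7500; (r_i+r_j)·cross = 4.5·-48.7500 = -219.3750
edge 1: (3,18.5)→(15.5,2.5)  cross = 3·2.5 − 15.5·18.5 = -279.2500; (r_i+r_j)·cross = 18.5·-279.2500 = -5166.1250
edge 2: (15.5,2.5)→(17.5,34.5)  cross = 15.5·34.5 − 17.5·2.5 = 491.0000; (r_i+r_j)·cross = 33·491.0000 = 16203.0000
edge 3: (17.5,34.5)→(11.5,32.5)  cross = 17.5·32.5 − 11.5·34.5 = 172.0000; (r_i+r_j)·cross = 29·172.0000 = 4988.0000
edge 4: (11.5,32.5)→(1.5,25.5)  cross = 11.5·25.5 − 1.5·32.5 = 244.5000; (r_i+r_j)·cross = 13·244.5000 = 3178.5000
Σcross = 579.5000 → A = |Σcross|/2 = 289.7500 mm²
Σ(r_i+r_j)·cross = 18984.0000 → first moment M = |Σ|/6 = 3164.0000
R_c = M/A = 3164.0000/289.7500 = 10.9198 mm
θ = 210° = 3.665191 rad
V = θ·R_c·A = 3.665191·10.9198·289.7500 = 11596.666 mm³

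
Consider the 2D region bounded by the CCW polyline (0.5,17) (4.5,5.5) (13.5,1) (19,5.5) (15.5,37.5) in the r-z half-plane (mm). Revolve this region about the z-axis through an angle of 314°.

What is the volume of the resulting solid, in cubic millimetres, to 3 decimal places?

Profile (r,z), 5 vertices: (0.5,17) (4.5,5.5) (13.5,1) (19,5.5) (15.5,37.5)
edge 0: (0.5,17)→(4.5,5.5)  cross = 0.5·5.5 − 4.5·17 = -73.7500; (r_i+r_j)·cross = 5·-73.7500 = -368.7500
edge 1: (4.5,5.5)→(13.5,1)  cross = 4.5·1 − 13.5·5.5 = -69.7500; (r_i+r_j)·cross = 18·-69.7500 = -1255.5000
edge 2: (13.5,1)→(19,5.5)  cross = 13.5·5.5 − 19·1 = 55.2500; (r_i+r_j)·cross = 32.5·55.2500 = 1795.6250
edge 3: (19,5.5)→(15.5,37.5)  cross = 19·37.5 − 15.5·5.5 = 627.2500; (r_i+r_j)·cross = 34.5·627.2500 = 21640.1250
edge 4: (15.5,37.5)→(0.5,17)  cross = 15.5·17 − 0.5·37.5 = 244.7500; (r_i+r_j)·cross = 16·244.7500 = 3916.0000
Σcross = 783.7500 → A = |Σcross|/2 = 391.8750 mm²
Σ(r_i+r_j)·cross = 25727.5000 → first moment M = |Σ|/6 = 4287.9167
R_c = M/A = 4287.9167/391.8750 = 10.9421 mm
θ = 314° = 5.480334 rad
V = θ·R_c·A = 5.480334·10.9421·391.8750 = 23499.215 mm³

Volume = 23499.215 mm³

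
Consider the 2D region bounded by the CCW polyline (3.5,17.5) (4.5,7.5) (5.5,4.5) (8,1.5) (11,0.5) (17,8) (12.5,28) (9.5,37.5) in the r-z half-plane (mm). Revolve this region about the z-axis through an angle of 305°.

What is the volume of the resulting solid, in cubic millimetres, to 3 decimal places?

Volume = 15074.901 mm³

Profile (r,z), 8 vertices: (3.5,17.5) (4.5,7.5) (5.5,4.5) (8,1.5) (11,0.5) (17,8) (12.5,28) (9.5,37.5)
edge 0: (3.5,17.5)→(4.5,7.5)  cross = 3.5·7.5 − 4.5·17.5 = -52.5000; (r_i+r_j)·cross = 8·-52.5000 = -420.0000
edge 1: (4.5,7.5)→(5.5,4.5)  cross = 4.5·4.5 − 5.5·7.5 = -21.0000; (r_i+r_j)·cross = 10·-21.0000 = -210.0000
edge 2: (5.5,4.5)→(8,1.5)  cross = 5.5·1.5 − 8·4.5 = -27.7500; (r_i+r_j)·cross = 13.5·-27.7500 = -374.6250
edge 3: (8,1.5)→(11,0.5)  cross = 8·0.5 − 11·1.5 = -12.5000; (r_i+r_j)·cross = 19·-12.5000 = -237.5000
edge 4: (11,0.5)→(17,8)  cross = 11·8 − 17·0.5 = 79.5000; (r_i+r_j)·cross = 28·79.5000 = 2226.0000
edge 5: (17,8)→(12.5,28)  cross = 17·28 − 12.5·8 = 376.0000; (r_i+r_j)·cross = 29.5·376.0000 = 11092.0000
edge 6: (12.5,28)→(9.5,37.5)  cross = 12.5·37.5 − 9.5·28 = 202.7500; (r_i+r_j)·cross = 22·202.7500 = 4460.5000
edge 7: (9.5,37.5)→(3.5,17.5)  cross = 9.5·17.5 − 3.5·37.5 = 35.0000; (r_i+r_j)·cross = 13·35.0000 = 455.0000
Σcross = 579.5000 → A = |Σcross|/2 = 289.7500 mm²
Σ(r_i+r_j)·cross = 16991.3750 → first moment M = |Σ|/6 = 2831.8958
R_c = M/A = 2831.8958/289.7500 = 9.7736 mm
θ = 305° = 5.323254 rad
V = θ·R_c·A = 5.323254·9.7736·289.7500 = 15074.901 mm³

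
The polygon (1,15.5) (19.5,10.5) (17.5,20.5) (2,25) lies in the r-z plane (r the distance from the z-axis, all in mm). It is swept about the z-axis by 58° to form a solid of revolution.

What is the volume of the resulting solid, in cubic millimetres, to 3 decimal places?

Profile (r,z), 4 vertices: (1,15.5) (19.5,10.5) (17.5,20.5) (2,25)
edge 0: (1,15.5)→(19.5,10.5)  cross = 1·10.5 − 19.5·15.5 = -291.7500; (r_i+r_j)·cross = 20.5·-291.7500 = -5980.8750
edge 1: (19.5,10.5)→(17.5,20.5)  cross = 19.5·20.5 − 17.5·10.5 = 216.0000; (r_i+r_j)·cross = 37·216.0000 = 7992.0000
edge 2: (17.5,20.5)→(2,25)  cross = 17.5·25 − 2·20.5 = 396.5000; (r_i+r_j)·cross = 19.5·396.5000 = 7731.7500
edge 3: (2,25)→(1,15.5)  cross = 2·15.5 − 1·25 = 6.0000; (r_i+r_j)·cross = 3·6.0000 = 18.0000
Σcross = 326.7500 → A = |Σcross|/2 = 163.3750 mm²
Σ(r_i+r_j)·cross = 9760.8750 → first moment M = |Σ|/6 = 1626.8125
R_c = M/A = 1626.8125/163.3750 = 9.9575 mm
θ = 58° = 1.012291 rad
V = θ·R_c·A = 1.012291·9.9575·163.3750 = 1646.808 mm³

Volume = 1646.808 mm³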